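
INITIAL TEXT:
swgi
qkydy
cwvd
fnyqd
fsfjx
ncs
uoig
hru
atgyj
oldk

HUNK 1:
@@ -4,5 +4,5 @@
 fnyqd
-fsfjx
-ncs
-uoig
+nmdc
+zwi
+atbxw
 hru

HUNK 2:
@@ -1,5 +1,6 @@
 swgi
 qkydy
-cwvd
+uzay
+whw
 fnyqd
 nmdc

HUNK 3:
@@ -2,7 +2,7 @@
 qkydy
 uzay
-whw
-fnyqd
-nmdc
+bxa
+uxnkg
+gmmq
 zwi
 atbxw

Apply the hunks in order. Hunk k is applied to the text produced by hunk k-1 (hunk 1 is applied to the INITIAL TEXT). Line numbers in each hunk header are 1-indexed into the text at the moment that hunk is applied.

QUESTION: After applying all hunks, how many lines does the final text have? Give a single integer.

Answer: 11

Derivation:
Hunk 1: at line 4 remove [fsfjx,ncs,uoig] add [nmdc,zwi,atbxw] -> 10 lines: swgi qkydy cwvd fnyqd nmdc zwi atbxw hru atgyj oldk
Hunk 2: at line 1 remove [cwvd] add [uzay,whw] -> 11 lines: swgi qkydy uzay whw fnyqd nmdc zwi atbxw hru atgyj oldk
Hunk 3: at line 2 remove [whw,fnyqd,nmdc] add [bxa,uxnkg,gmmq] -> 11 lines: swgi qkydy uzay bxa uxnkg gmmq zwi atbxw hru atgyj oldk
Final line count: 11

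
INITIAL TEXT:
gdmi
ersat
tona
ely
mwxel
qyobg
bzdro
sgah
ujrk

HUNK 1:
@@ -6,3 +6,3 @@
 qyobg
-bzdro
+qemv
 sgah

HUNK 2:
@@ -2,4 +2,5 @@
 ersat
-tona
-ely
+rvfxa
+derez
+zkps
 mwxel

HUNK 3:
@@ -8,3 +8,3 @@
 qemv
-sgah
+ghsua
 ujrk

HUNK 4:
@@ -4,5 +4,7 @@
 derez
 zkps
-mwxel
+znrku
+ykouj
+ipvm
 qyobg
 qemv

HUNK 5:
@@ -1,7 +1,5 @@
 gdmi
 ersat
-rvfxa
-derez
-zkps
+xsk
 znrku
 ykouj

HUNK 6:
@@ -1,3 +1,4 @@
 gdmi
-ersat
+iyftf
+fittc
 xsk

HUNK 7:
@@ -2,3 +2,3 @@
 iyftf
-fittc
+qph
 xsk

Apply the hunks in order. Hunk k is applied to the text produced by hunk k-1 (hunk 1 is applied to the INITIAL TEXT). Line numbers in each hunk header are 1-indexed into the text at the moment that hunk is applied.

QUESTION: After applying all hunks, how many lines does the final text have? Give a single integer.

Hunk 1: at line 6 remove [bzdro] add [qemv] -> 9 lines: gdmi ersat tona ely mwxel qyobg qemv sgah ujrk
Hunk 2: at line 2 remove [tona,ely] add [rvfxa,derez,zkps] -> 10 lines: gdmi ersat rvfxa derez zkps mwxel qyobg qemv sgah ujrk
Hunk 3: at line 8 remove [sgah] add [ghsua] -> 10 lines: gdmi ersat rvfxa derez zkps mwxel qyobg qemv ghsua ujrk
Hunk 4: at line 4 remove [mwxel] add [znrku,ykouj,ipvm] -> 12 lines: gdmi ersat rvfxa derez zkps znrku ykouj ipvm qyobg qemv ghsua ujrk
Hunk 5: at line 1 remove [rvfxa,derez,zkps] add [xsk] -> 10 lines: gdmi ersat xsk znrku ykouj ipvm qyobg qemv ghsua ujrk
Hunk 6: at line 1 remove [ersat] add [iyftf,fittc] -> 11 lines: gdmi iyftf fittc xsk znrku ykouj ipvm qyobg qemv ghsua ujrk
Hunk 7: at line 2 remove [fittc] add [qph] -> 11 lines: gdmi iyftf qph xsk znrku ykouj ipvm qyobg qemv ghsua ujrk
Final line count: 11

Answer: 11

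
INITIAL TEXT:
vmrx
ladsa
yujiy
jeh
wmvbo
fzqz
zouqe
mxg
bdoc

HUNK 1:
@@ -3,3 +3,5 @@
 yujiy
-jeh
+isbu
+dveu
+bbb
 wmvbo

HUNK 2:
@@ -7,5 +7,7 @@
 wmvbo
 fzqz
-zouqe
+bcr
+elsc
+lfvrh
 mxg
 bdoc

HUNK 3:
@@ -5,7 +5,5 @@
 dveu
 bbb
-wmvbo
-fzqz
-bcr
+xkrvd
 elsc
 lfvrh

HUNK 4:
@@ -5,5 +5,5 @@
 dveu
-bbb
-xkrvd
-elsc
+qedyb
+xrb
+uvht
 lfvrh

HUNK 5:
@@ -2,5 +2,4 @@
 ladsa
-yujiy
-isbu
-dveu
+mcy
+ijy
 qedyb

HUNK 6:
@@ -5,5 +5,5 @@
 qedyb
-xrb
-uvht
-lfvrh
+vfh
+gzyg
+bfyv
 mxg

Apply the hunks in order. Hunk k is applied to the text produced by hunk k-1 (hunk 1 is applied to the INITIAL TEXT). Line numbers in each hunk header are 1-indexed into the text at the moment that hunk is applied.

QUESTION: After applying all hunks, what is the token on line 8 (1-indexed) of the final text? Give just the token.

Answer: bfyv

Derivation:
Hunk 1: at line 3 remove [jeh] add [isbu,dveu,bbb] -> 11 lines: vmrx ladsa yujiy isbu dveu bbb wmvbo fzqz zouqe mxg bdoc
Hunk 2: at line 7 remove [zouqe] add [bcr,elsc,lfvrh] -> 13 lines: vmrx ladsa yujiy isbu dveu bbb wmvbo fzqz bcr elsc lfvrh mxg bdoc
Hunk 3: at line 5 remove [wmvbo,fzqz,bcr] add [xkrvd] -> 11 lines: vmrx ladsa yujiy isbu dveu bbb xkrvd elsc lfvrh mxg bdoc
Hunk 4: at line 5 remove [bbb,xkrvd,elsc] add [qedyb,xrb,uvht] -> 11 lines: vmrx ladsa yujiy isbu dveu qedyb xrb uvht lfvrh mxg bdoc
Hunk 5: at line 2 remove [yujiy,isbu,dveu] add [mcy,ijy] -> 10 lines: vmrx ladsa mcy ijy qedyb xrb uvht lfvrh mxg bdoc
Hunk 6: at line 5 remove [xrb,uvht,lfvrh] add [vfh,gzyg,bfyv] -> 10 lines: vmrx ladsa mcy ijy qedyb vfh gzyg bfyv mxg bdoc
Final line 8: bfyv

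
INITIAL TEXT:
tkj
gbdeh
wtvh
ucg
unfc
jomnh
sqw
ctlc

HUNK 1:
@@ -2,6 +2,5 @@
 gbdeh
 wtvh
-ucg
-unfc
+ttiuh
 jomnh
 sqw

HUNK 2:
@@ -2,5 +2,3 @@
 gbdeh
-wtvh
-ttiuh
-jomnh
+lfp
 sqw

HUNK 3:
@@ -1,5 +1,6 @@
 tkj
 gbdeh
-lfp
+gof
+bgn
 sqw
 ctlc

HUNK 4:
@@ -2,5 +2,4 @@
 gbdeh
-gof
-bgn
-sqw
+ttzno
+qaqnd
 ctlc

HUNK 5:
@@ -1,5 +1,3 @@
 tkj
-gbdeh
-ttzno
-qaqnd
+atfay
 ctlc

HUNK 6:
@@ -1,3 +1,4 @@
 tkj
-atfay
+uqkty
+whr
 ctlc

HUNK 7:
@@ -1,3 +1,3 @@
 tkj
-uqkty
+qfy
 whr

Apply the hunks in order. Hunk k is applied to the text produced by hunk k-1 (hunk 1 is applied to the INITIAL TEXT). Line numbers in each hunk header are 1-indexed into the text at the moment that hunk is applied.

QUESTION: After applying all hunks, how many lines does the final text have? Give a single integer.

Answer: 4

Derivation:
Hunk 1: at line 2 remove [ucg,unfc] add [ttiuh] -> 7 lines: tkj gbdeh wtvh ttiuh jomnh sqw ctlc
Hunk 2: at line 2 remove [wtvh,ttiuh,jomnh] add [lfp] -> 5 lines: tkj gbdeh lfp sqw ctlc
Hunk 3: at line 1 remove [lfp] add [gof,bgn] -> 6 lines: tkj gbdeh gof bgn sqw ctlc
Hunk 4: at line 2 remove [gof,bgn,sqw] add [ttzno,qaqnd] -> 5 lines: tkj gbdeh ttzno qaqnd ctlc
Hunk 5: at line 1 remove [gbdeh,ttzno,qaqnd] add [atfay] -> 3 lines: tkj atfay ctlc
Hunk 6: at line 1 remove [atfay] add [uqkty,whr] -> 4 lines: tkj uqkty whr ctlc
Hunk 7: at line 1 remove [uqkty] add [qfy] -> 4 lines: tkj qfy whr ctlc
Final line count: 4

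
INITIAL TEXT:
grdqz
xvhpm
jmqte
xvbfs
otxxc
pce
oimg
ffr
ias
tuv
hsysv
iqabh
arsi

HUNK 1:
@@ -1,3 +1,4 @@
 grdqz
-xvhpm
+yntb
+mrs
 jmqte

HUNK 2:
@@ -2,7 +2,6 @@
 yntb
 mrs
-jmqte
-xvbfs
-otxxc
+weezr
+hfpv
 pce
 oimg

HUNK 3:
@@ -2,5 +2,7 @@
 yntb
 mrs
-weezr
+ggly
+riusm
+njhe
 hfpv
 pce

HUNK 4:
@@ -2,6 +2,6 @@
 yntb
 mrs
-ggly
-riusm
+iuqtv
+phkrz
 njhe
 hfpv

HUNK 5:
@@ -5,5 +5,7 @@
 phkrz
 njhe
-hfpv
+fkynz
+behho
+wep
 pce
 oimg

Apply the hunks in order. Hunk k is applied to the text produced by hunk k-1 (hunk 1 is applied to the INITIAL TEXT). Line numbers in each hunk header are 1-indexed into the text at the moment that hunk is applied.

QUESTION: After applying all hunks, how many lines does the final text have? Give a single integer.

Hunk 1: at line 1 remove [xvhpm] add [yntb,mrs] -> 14 lines: grdqz yntb mrs jmqte xvbfs otxxc pce oimg ffr ias tuv hsysv iqabh arsi
Hunk 2: at line 2 remove [jmqte,xvbfs,otxxc] add [weezr,hfpv] -> 13 lines: grdqz yntb mrs weezr hfpv pce oimg ffr ias tuv hsysv iqabh arsi
Hunk 3: at line 2 remove [weezr] add [ggly,riusm,njhe] -> 15 lines: grdqz yntb mrs ggly riusm njhe hfpv pce oimg ffr ias tuv hsysv iqabh arsi
Hunk 4: at line 2 remove [ggly,riusm] add [iuqtv,phkrz] -> 15 lines: grdqz yntb mrs iuqtv phkrz njhe hfpv pce oimg ffr ias tuv hsysv iqabh arsi
Hunk 5: at line 5 remove [hfpv] add [fkynz,behho,wep] -> 17 lines: grdqz yntb mrs iuqtv phkrz njhe fkynz behho wep pce oimg ffr ias tuv hsysv iqabh arsi
Final line count: 17

Answer: 17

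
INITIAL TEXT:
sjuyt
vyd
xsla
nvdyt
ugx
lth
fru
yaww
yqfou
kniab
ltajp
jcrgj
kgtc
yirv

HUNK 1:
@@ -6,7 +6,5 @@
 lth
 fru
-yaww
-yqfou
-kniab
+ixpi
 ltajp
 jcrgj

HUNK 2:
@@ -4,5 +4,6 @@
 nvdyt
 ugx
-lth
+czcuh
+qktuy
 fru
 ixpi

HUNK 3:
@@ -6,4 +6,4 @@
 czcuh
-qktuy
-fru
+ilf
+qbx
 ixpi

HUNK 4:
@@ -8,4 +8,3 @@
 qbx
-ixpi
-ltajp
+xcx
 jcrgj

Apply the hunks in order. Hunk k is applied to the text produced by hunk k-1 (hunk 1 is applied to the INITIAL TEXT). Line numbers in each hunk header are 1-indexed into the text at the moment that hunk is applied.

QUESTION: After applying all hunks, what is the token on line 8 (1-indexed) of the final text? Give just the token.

Hunk 1: at line 6 remove [yaww,yqfou,kniab] add [ixpi] -> 12 lines: sjuyt vyd xsla nvdyt ugx lth fru ixpi ltajp jcrgj kgtc yirv
Hunk 2: at line 4 remove [lth] add [czcuh,qktuy] -> 13 lines: sjuyt vyd xsla nvdyt ugx czcuh qktuy fru ixpi ltajp jcrgj kgtc yirv
Hunk 3: at line 6 remove [qktuy,fru] add [ilf,qbx] -> 13 lines: sjuyt vyd xsla nvdyt ugx czcuh ilf qbx ixpi ltajp jcrgj kgtc yirv
Hunk 4: at line 8 remove [ixpi,ltajp] add [xcx] -> 12 lines: sjuyt vyd xsla nvdyt ugx czcuh ilf qbx xcx jcrgj kgtc yirv
Final line 8: qbx

Answer: qbx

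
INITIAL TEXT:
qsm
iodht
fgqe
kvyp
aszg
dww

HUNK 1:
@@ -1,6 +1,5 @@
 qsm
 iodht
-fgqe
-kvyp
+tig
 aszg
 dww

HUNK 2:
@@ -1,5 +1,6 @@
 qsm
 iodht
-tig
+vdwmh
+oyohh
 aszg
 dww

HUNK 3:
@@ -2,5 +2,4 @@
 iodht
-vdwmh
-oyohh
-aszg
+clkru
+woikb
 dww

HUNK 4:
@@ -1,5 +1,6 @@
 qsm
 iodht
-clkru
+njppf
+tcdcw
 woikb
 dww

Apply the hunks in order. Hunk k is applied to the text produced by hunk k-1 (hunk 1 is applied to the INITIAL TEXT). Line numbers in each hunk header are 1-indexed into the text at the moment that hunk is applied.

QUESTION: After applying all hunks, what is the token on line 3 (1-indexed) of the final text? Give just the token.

Answer: njppf

Derivation:
Hunk 1: at line 1 remove [fgqe,kvyp] add [tig] -> 5 lines: qsm iodht tig aszg dww
Hunk 2: at line 1 remove [tig] add [vdwmh,oyohh] -> 6 lines: qsm iodht vdwmh oyohh aszg dww
Hunk 3: at line 2 remove [vdwmh,oyohh,aszg] add [clkru,woikb] -> 5 lines: qsm iodht clkru woikb dww
Hunk 4: at line 1 remove [clkru] add [njppf,tcdcw] -> 6 lines: qsm iodht njppf tcdcw woikb dww
Final line 3: njppf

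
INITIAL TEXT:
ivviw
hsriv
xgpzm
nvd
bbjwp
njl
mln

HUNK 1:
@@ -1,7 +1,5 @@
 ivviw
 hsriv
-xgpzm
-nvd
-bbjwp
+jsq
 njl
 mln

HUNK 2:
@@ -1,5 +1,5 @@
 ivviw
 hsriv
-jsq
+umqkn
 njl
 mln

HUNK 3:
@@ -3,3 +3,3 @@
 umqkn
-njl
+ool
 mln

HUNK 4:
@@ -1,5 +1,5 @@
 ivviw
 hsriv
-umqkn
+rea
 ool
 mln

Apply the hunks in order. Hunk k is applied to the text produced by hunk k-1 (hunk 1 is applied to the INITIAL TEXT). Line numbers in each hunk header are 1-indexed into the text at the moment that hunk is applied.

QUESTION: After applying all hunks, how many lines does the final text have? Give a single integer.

Hunk 1: at line 1 remove [xgpzm,nvd,bbjwp] add [jsq] -> 5 lines: ivviw hsriv jsq njl mln
Hunk 2: at line 1 remove [jsq] add [umqkn] -> 5 lines: ivviw hsriv umqkn njl mln
Hunk 3: at line 3 remove [njl] add [ool] -> 5 lines: ivviw hsriv umqkn ool mln
Hunk 4: at line 1 remove [umqkn] add [rea] -> 5 lines: ivviw hsriv rea ool mln
Final line count: 5

Answer: 5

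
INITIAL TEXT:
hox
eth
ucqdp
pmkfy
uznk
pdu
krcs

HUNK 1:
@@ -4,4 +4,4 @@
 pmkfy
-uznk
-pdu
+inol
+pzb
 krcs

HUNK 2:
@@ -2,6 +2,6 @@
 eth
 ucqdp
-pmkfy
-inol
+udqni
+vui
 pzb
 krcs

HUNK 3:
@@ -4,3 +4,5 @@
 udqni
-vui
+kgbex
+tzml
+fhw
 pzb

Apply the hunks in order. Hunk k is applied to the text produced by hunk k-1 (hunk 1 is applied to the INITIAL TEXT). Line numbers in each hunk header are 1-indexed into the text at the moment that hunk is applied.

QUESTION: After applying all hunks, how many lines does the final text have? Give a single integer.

Hunk 1: at line 4 remove [uznk,pdu] add [inol,pzb] -> 7 lines: hox eth ucqdp pmkfy inol pzb krcs
Hunk 2: at line 2 remove [pmkfy,inol] add [udqni,vui] -> 7 lines: hox eth ucqdp udqni vui pzb krcs
Hunk 3: at line 4 remove [vui] add [kgbex,tzml,fhw] -> 9 lines: hox eth ucqdp udqni kgbex tzml fhw pzb krcs
Final line count: 9

Answer: 9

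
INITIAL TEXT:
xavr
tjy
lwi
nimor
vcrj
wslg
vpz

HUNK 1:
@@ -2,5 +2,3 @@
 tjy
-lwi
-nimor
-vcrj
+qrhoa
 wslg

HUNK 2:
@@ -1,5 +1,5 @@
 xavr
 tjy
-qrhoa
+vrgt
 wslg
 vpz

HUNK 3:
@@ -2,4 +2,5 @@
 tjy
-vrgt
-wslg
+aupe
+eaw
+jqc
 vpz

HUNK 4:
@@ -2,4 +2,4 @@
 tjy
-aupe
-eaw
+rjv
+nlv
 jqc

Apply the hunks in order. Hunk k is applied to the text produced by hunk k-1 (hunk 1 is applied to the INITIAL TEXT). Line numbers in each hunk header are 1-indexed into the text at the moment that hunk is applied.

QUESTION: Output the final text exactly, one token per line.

Answer: xavr
tjy
rjv
nlv
jqc
vpz

Derivation:
Hunk 1: at line 2 remove [lwi,nimor,vcrj] add [qrhoa] -> 5 lines: xavr tjy qrhoa wslg vpz
Hunk 2: at line 1 remove [qrhoa] add [vrgt] -> 5 lines: xavr tjy vrgt wslg vpz
Hunk 3: at line 2 remove [vrgt,wslg] add [aupe,eaw,jqc] -> 6 lines: xavr tjy aupe eaw jqc vpz
Hunk 4: at line 2 remove [aupe,eaw] add [rjv,nlv] -> 6 lines: xavr tjy rjv nlv jqc vpz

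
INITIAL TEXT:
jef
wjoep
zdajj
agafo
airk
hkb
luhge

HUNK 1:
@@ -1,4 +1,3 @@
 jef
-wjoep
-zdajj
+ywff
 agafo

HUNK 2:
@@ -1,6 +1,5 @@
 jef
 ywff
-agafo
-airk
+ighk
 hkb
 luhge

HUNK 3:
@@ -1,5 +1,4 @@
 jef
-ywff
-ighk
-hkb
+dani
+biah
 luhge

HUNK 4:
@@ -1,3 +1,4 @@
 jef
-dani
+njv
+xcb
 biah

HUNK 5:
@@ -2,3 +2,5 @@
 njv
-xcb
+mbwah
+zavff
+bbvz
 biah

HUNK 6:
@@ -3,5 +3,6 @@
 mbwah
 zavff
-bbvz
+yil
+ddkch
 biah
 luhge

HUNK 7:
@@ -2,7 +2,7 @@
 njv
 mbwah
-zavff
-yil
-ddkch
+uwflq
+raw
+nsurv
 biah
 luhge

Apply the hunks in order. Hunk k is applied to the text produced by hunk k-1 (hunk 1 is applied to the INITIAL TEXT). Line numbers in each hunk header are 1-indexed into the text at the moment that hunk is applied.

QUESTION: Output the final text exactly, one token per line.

Answer: jef
njv
mbwah
uwflq
raw
nsurv
biah
luhge

Derivation:
Hunk 1: at line 1 remove [wjoep,zdajj] add [ywff] -> 6 lines: jef ywff agafo airk hkb luhge
Hunk 2: at line 1 remove [agafo,airk] add [ighk] -> 5 lines: jef ywff ighk hkb luhge
Hunk 3: at line 1 remove [ywff,ighk,hkb] add [dani,biah] -> 4 lines: jef dani biah luhge
Hunk 4: at line 1 remove [dani] add [njv,xcb] -> 5 lines: jef njv xcb biah luhge
Hunk 5: at line 2 remove [xcb] add [mbwah,zavff,bbvz] -> 7 lines: jef njv mbwah zavff bbvz biah luhge
Hunk 6: at line 3 remove [bbvz] add [yil,ddkch] -> 8 lines: jef njv mbwah zavff yil ddkch biah luhge
Hunk 7: at line 2 remove [zavff,yil,ddkch] add [uwflq,raw,nsurv] -> 8 lines: jef njv mbwah uwflq raw nsurv biah luhge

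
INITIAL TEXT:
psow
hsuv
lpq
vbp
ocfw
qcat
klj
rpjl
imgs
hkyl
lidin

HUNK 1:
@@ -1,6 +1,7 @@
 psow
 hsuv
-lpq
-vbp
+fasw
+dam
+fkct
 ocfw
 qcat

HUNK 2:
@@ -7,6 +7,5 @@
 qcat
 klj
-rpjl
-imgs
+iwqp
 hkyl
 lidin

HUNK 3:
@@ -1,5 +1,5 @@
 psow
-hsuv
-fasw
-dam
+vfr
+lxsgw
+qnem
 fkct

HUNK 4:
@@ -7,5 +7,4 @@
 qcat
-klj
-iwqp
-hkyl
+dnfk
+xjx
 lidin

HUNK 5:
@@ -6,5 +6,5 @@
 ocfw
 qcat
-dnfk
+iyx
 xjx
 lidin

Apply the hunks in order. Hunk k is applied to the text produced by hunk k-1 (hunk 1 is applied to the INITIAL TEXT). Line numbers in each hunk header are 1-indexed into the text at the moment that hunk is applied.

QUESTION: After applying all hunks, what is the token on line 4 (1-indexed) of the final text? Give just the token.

Answer: qnem

Derivation:
Hunk 1: at line 1 remove [lpq,vbp] add [fasw,dam,fkct] -> 12 lines: psow hsuv fasw dam fkct ocfw qcat klj rpjl imgs hkyl lidin
Hunk 2: at line 7 remove [rpjl,imgs] add [iwqp] -> 11 lines: psow hsuv fasw dam fkct ocfw qcat klj iwqp hkyl lidin
Hunk 3: at line 1 remove [hsuv,fasw,dam] add [vfr,lxsgw,qnem] -> 11 lines: psow vfr lxsgw qnem fkct ocfw qcat klj iwqp hkyl lidin
Hunk 4: at line 7 remove [klj,iwqp,hkyl] add [dnfk,xjx] -> 10 lines: psow vfr lxsgw qnem fkct ocfw qcat dnfk xjx lidin
Hunk 5: at line 6 remove [dnfk] add [iyx] -> 10 lines: psow vfr lxsgw qnem fkct ocfw qcat iyx xjx lidin
Final line 4: qnem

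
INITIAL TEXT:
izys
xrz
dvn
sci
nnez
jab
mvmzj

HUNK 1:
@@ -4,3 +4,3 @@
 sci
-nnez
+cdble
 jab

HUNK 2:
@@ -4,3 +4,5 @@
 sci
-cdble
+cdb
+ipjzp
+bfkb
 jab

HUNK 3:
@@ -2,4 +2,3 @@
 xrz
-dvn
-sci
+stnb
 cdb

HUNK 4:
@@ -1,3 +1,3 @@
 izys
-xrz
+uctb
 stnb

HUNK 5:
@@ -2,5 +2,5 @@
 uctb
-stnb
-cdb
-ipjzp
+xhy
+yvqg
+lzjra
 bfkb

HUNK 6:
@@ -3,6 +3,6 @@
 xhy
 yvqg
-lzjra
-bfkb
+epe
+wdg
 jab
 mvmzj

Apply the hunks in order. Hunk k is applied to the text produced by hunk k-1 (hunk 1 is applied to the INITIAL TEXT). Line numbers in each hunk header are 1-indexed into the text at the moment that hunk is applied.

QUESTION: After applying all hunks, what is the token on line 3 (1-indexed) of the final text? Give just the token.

Hunk 1: at line 4 remove [nnez] add [cdble] -> 7 lines: izys xrz dvn sci cdble jab mvmzj
Hunk 2: at line 4 remove [cdble] add [cdb,ipjzp,bfkb] -> 9 lines: izys xrz dvn sci cdb ipjzp bfkb jab mvmzj
Hunk 3: at line 2 remove [dvn,sci] add [stnb] -> 8 lines: izys xrz stnb cdb ipjzp bfkb jab mvmzj
Hunk 4: at line 1 remove [xrz] add [uctb] -> 8 lines: izys uctb stnb cdb ipjzp bfkb jab mvmzj
Hunk 5: at line 2 remove [stnb,cdb,ipjzp] add [xhy,yvqg,lzjra] -> 8 lines: izys uctb xhy yvqg lzjra bfkb jab mvmzj
Hunk 6: at line 3 remove [lzjra,bfkb] add [epe,wdg] -> 8 lines: izys uctb xhy yvqg epe wdg jab mvmzj
Final line 3: xhy

Answer: xhy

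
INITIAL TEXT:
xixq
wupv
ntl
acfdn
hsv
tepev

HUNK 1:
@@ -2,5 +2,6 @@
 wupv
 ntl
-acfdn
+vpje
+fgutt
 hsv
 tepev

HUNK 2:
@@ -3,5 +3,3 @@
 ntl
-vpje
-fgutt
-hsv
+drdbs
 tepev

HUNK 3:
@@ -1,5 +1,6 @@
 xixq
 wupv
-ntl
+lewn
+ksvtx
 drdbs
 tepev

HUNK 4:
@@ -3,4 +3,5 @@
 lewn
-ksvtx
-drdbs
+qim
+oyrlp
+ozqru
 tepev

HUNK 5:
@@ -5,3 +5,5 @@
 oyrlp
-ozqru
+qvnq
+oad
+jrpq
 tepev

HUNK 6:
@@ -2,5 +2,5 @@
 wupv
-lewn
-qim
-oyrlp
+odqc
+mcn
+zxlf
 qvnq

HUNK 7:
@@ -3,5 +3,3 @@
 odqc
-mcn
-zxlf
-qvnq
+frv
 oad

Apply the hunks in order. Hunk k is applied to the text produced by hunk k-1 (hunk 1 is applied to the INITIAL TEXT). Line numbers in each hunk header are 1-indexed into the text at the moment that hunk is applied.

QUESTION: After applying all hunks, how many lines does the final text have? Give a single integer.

Answer: 7

Derivation:
Hunk 1: at line 2 remove [acfdn] add [vpje,fgutt] -> 7 lines: xixq wupv ntl vpje fgutt hsv tepev
Hunk 2: at line 3 remove [vpje,fgutt,hsv] add [drdbs] -> 5 lines: xixq wupv ntl drdbs tepev
Hunk 3: at line 1 remove [ntl] add [lewn,ksvtx] -> 6 lines: xixq wupv lewn ksvtx drdbs tepev
Hunk 4: at line 3 remove [ksvtx,drdbs] add [qim,oyrlp,ozqru] -> 7 lines: xixq wupv lewn qim oyrlp ozqru tepev
Hunk 5: at line 5 remove [ozqru] add [qvnq,oad,jrpq] -> 9 lines: xixq wupv lewn qim oyrlp qvnq oad jrpq tepev
Hunk 6: at line 2 remove [lewn,qim,oyrlp] add [odqc,mcn,zxlf] -> 9 lines: xixq wupv odqc mcn zxlf qvnq oad jrpq tepev
Hunk 7: at line 3 remove [mcn,zxlf,qvnq] add [frv] -> 7 lines: xixq wupv odqc frv oad jrpq tepev
Final line count: 7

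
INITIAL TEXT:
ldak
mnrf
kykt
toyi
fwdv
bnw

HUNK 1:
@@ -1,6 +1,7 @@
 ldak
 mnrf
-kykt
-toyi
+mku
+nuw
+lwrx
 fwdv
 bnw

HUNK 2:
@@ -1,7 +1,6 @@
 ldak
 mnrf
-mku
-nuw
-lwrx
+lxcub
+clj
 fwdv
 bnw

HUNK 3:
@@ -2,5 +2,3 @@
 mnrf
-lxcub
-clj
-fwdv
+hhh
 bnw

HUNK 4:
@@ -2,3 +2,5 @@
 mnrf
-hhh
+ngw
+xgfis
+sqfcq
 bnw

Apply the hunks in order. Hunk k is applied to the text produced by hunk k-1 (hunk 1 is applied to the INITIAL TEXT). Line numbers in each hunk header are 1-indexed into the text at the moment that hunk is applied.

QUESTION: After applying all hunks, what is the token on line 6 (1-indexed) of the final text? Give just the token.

Answer: bnw

Derivation:
Hunk 1: at line 1 remove [kykt,toyi] add [mku,nuw,lwrx] -> 7 lines: ldak mnrf mku nuw lwrx fwdv bnw
Hunk 2: at line 1 remove [mku,nuw,lwrx] add [lxcub,clj] -> 6 lines: ldak mnrf lxcub clj fwdv bnw
Hunk 3: at line 2 remove [lxcub,clj,fwdv] add [hhh] -> 4 lines: ldak mnrf hhh bnw
Hunk 4: at line 2 remove [hhh] add [ngw,xgfis,sqfcq] -> 6 lines: ldak mnrf ngw xgfis sqfcq bnw
Final line 6: bnw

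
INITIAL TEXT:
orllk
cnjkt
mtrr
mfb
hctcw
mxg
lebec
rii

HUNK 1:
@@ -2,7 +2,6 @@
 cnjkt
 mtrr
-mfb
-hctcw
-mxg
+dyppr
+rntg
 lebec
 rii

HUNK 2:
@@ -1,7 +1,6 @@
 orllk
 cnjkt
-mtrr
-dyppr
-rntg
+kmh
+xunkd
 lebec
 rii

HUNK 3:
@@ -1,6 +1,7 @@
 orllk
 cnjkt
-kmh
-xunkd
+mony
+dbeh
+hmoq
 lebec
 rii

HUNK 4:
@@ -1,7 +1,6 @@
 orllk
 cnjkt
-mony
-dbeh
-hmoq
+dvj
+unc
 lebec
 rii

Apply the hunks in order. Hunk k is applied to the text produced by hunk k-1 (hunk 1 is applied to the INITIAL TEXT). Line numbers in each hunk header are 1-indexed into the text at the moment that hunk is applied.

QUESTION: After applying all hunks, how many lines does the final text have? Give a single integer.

Answer: 6

Derivation:
Hunk 1: at line 2 remove [mfb,hctcw,mxg] add [dyppr,rntg] -> 7 lines: orllk cnjkt mtrr dyppr rntg lebec rii
Hunk 2: at line 1 remove [mtrr,dyppr,rntg] add [kmh,xunkd] -> 6 lines: orllk cnjkt kmh xunkd lebec rii
Hunk 3: at line 1 remove [kmh,xunkd] add [mony,dbeh,hmoq] -> 7 lines: orllk cnjkt mony dbeh hmoq lebec rii
Hunk 4: at line 1 remove [mony,dbeh,hmoq] add [dvj,unc] -> 6 lines: orllk cnjkt dvj unc lebec rii
Final line count: 6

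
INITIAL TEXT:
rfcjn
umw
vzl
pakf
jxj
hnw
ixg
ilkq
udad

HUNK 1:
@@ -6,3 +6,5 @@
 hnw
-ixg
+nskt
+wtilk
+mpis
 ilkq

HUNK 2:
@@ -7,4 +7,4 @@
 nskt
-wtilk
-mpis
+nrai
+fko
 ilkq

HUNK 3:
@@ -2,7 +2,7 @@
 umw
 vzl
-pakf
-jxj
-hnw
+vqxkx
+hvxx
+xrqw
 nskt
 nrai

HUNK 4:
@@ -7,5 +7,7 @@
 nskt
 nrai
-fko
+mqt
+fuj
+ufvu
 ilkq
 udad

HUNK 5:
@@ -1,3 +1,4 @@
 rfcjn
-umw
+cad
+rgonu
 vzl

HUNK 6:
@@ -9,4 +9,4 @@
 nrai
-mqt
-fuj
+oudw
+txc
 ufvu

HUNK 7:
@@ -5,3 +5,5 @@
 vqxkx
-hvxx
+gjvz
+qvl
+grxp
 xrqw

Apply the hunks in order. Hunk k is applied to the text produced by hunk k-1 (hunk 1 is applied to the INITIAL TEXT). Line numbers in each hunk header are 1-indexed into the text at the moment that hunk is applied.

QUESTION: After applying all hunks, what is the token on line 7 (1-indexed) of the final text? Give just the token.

Answer: qvl

Derivation:
Hunk 1: at line 6 remove [ixg] add [nskt,wtilk,mpis] -> 11 lines: rfcjn umw vzl pakf jxj hnw nskt wtilk mpis ilkq udad
Hunk 2: at line 7 remove [wtilk,mpis] add [nrai,fko] -> 11 lines: rfcjn umw vzl pakf jxj hnw nskt nrai fko ilkq udad
Hunk 3: at line 2 remove [pakf,jxj,hnw] add [vqxkx,hvxx,xrqw] -> 11 lines: rfcjn umw vzl vqxkx hvxx xrqw nskt nrai fko ilkq udad
Hunk 4: at line 7 remove [fko] add [mqt,fuj,ufvu] -> 13 lines: rfcjn umw vzl vqxkx hvxx xrqw nskt nrai mqt fuj ufvu ilkq udad
Hunk 5: at line 1 remove [umw] add [cad,rgonu] -> 14 lines: rfcjn cad rgonu vzl vqxkx hvxx xrqw nskt nrai mqt fuj ufvu ilkq udad
Hunk 6: at line 9 remove [mqt,fuj] add [oudw,txc] -> 14 lines: rfcjn cad rgonu vzl vqxkx hvxx xrqw nskt nrai oudw txc ufvu ilkq udad
Hunk 7: at line 5 remove [hvxx] add [gjvz,qvl,grxp] -> 16 lines: rfcjn cad rgonu vzl vqxkx gjvz qvl grxp xrqw nskt nrai oudw txc ufvu ilkq udad
Final line 7: qvl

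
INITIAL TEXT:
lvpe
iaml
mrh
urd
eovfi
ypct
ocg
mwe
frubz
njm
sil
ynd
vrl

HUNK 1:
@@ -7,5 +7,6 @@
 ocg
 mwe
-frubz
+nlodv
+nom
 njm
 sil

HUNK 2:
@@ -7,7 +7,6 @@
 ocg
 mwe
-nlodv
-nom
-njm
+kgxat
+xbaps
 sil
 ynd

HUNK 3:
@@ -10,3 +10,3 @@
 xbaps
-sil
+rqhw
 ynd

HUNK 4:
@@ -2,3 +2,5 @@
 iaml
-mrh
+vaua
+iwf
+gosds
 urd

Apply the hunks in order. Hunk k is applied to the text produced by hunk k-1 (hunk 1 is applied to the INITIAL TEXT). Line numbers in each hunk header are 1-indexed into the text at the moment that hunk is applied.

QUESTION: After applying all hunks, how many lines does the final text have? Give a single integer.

Hunk 1: at line 7 remove [frubz] add [nlodv,nom] -> 14 lines: lvpe iaml mrh urd eovfi ypct ocg mwe nlodv nom njm sil ynd vrl
Hunk 2: at line 7 remove [nlodv,nom,njm] add [kgxat,xbaps] -> 13 lines: lvpe iaml mrh urd eovfi ypct ocg mwe kgxat xbaps sil ynd vrl
Hunk 3: at line 10 remove [sil] add [rqhw] -> 13 lines: lvpe iaml mrh urd eovfi ypct ocg mwe kgxat xbaps rqhw ynd vrl
Hunk 4: at line 2 remove [mrh] add [vaua,iwf,gosds] -> 15 lines: lvpe iaml vaua iwf gosds urd eovfi ypct ocg mwe kgxat xbaps rqhw ynd vrl
Final line count: 15

Answer: 15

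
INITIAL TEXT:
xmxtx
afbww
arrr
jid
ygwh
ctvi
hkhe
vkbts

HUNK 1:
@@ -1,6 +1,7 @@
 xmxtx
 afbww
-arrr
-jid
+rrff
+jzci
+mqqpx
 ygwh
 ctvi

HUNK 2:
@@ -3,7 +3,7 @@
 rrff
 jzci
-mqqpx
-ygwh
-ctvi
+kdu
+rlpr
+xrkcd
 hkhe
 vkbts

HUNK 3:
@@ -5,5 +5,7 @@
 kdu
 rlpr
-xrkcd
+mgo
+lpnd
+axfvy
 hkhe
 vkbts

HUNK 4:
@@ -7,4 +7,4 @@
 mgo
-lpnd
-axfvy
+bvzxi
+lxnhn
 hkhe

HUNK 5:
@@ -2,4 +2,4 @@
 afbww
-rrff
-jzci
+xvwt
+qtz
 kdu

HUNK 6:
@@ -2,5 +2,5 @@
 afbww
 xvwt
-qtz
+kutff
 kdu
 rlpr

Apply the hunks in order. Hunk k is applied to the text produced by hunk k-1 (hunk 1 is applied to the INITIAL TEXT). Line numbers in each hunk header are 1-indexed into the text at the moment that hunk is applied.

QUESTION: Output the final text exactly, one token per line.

Hunk 1: at line 1 remove [arrr,jid] add [rrff,jzci,mqqpx] -> 9 lines: xmxtx afbww rrff jzci mqqpx ygwh ctvi hkhe vkbts
Hunk 2: at line 3 remove [mqqpx,ygwh,ctvi] add [kdu,rlpr,xrkcd] -> 9 lines: xmxtx afbww rrff jzci kdu rlpr xrkcd hkhe vkbts
Hunk 3: at line 5 remove [xrkcd] add [mgo,lpnd,axfvy] -> 11 lines: xmxtx afbww rrff jzci kdu rlpr mgo lpnd axfvy hkhe vkbts
Hunk 4: at line 7 remove [lpnd,axfvy] add [bvzxi,lxnhn] -> 11 lines: xmxtx afbww rrff jzci kdu rlpr mgo bvzxi lxnhn hkhe vkbts
Hunk 5: at line 2 remove [rrff,jzci] add [xvwt,qtz] -> 11 lines: xmxtx afbww xvwt qtz kdu rlpr mgo bvzxi lxnhn hkhe vkbts
Hunk 6: at line 2 remove [qtz] add [kutff] -> 11 lines: xmxtx afbww xvwt kutff kdu rlpr mgo bvzxi lxnhn hkhe vkbts

Answer: xmxtx
afbww
xvwt
kutff
kdu
rlpr
mgo
bvzxi
lxnhn
hkhe
vkbts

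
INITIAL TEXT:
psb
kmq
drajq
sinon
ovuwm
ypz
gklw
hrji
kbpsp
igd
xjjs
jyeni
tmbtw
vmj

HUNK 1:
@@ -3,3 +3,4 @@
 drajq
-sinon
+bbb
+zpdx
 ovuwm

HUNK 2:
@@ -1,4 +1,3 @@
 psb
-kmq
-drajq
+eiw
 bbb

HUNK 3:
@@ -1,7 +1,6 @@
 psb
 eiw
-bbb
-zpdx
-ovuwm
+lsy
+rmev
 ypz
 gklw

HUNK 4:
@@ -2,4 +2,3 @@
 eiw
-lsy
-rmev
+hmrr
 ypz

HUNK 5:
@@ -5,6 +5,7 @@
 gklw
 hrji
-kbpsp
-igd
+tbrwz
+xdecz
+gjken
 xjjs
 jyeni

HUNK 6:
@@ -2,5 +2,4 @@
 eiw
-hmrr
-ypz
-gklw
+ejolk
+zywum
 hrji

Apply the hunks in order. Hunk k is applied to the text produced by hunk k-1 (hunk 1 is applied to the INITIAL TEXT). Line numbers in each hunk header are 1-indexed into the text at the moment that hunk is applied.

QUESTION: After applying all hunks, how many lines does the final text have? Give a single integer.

Answer: 12

Derivation:
Hunk 1: at line 3 remove [sinon] add [bbb,zpdx] -> 15 lines: psb kmq drajq bbb zpdx ovuwm ypz gklw hrji kbpsp igd xjjs jyeni tmbtw vmj
Hunk 2: at line 1 remove [kmq,drajq] add [eiw] -> 14 lines: psb eiw bbb zpdx ovuwm ypz gklw hrji kbpsp igd xjjs jyeni tmbtw vmj
Hunk 3: at line 1 remove [bbb,zpdx,ovuwm] add [lsy,rmev] -> 13 lines: psb eiw lsy rmev ypz gklw hrji kbpsp igd xjjs jyeni tmbtw vmj
Hunk 4: at line 2 remove [lsy,rmev] add [hmrr] -> 12 lines: psb eiw hmrr ypz gklw hrji kbpsp igd xjjs jyeni tmbtw vmj
Hunk 5: at line 5 remove [kbpsp,igd] add [tbrwz,xdecz,gjken] -> 13 lines: psb eiw hmrr ypz gklw hrji tbrwz xdecz gjken xjjs jyeni tmbtw vmj
Hunk 6: at line 2 remove [hmrr,ypz,gklw] add [ejolk,zywum] -> 12 lines: psb eiw ejolk zywum hrji tbrwz xdecz gjken xjjs jyeni tmbtw vmj
Final line count: 12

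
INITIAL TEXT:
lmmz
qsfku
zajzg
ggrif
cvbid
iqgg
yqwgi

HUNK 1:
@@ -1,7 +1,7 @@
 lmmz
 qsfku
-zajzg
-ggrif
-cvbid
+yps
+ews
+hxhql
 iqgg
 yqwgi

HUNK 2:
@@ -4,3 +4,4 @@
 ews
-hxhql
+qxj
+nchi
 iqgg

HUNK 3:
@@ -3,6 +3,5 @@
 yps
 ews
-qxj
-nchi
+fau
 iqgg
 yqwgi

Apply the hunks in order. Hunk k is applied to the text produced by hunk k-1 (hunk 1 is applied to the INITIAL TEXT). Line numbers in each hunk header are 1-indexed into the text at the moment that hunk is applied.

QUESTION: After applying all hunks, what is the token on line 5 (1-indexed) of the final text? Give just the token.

Answer: fau

Derivation:
Hunk 1: at line 1 remove [zajzg,ggrif,cvbid] add [yps,ews,hxhql] -> 7 lines: lmmz qsfku yps ews hxhql iqgg yqwgi
Hunk 2: at line 4 remove [hxhql] add [qxj,nchi] -> 8 lines: lmmz qsfku yps ews qxj nchi iqgg yqwgi
Hunk 3: at line 3 remove [qxj,nchi] add [fau] -> 7 lines: lmmz qsfku yps ews fau iqgg yqwgi
Final line 5: fau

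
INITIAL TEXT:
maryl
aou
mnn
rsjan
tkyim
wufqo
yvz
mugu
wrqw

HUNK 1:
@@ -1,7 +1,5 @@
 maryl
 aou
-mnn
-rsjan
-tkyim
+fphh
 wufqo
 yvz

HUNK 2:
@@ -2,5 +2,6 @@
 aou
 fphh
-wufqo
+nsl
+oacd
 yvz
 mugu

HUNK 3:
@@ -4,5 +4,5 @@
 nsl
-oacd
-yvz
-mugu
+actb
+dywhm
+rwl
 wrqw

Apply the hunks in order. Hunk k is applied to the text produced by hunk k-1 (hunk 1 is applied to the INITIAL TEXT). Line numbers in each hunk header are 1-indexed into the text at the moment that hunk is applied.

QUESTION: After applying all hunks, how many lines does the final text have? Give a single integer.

Hunk 1: at line 1 remove [mnn,rsjan,tkyim] add [fphh] -> 7 lines: maryl aou fphh wufqo yvz mugu wrqw
Hunk 2: at line 2 remove [wufqo] add [nsl,oacd] -> 8 lines: maryl aou fphh nsl oacd yvz mugu wrqw
Hunk 3: at line 4 remove [oacd,yvz,mugu] add [actb,dywhm,rwl] -> 8 lines: maryl aou fphh nsl actb dywhm rwl wrqw
Final line count: 8

Answer: 8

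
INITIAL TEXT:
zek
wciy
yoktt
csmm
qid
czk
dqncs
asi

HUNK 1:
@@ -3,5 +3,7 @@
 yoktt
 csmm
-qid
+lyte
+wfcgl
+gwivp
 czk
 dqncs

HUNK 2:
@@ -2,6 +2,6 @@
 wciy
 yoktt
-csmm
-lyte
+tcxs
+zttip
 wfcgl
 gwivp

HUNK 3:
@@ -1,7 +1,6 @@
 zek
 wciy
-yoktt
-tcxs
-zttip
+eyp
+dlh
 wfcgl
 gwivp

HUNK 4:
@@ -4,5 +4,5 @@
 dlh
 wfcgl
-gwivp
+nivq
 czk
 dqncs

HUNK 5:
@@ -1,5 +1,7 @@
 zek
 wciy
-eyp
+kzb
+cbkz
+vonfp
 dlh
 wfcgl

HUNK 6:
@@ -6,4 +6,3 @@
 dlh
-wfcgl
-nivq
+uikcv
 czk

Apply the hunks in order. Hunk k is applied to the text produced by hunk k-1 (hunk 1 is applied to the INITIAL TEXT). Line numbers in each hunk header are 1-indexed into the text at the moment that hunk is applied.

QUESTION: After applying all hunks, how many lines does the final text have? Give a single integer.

Answer: 10

Derivation:
Hunk 1: at line 3 remove [qid] add [lyte,wfcgl,gwivp] -> 10 lines: zek wciy yoktt csmm lyte wfcgl gwivp czk dqncs asi
Hunk 2: at line 2 remove [csmm,lyte] add [tcxs,zttip] -> 10 lines: zek wciy yoktt tcxs zttip wfcgl gwivp czk dqncs asi
Hunk 3: at line 1 remove [yoktt,tcxs,zttip] add [eyp,dlh] -> 9 lines: zek wciy eyp dlh wfcgl gwivp czk dqncs asi
Hunk 4: at line 4 remove [gwivp] add [nivq] -> 9 lines: zek wciy eyp dlh wfcgl nivq czk dqncs asi
Hunk 5: at line 1 remove [eyp] add [kzb,cbkz,vonfp] -> 11 lines: zek wciy kzb cbkz vonfp dlh wfcgl nivq czk dqncs asi
Hunk 6: at line 6 remove [wfcgl,nivq] add [uikcv] -> 10 lines: zek wciy kzb cbkz vonfp dlh uikcv czk dqncs asi
Final line count: 10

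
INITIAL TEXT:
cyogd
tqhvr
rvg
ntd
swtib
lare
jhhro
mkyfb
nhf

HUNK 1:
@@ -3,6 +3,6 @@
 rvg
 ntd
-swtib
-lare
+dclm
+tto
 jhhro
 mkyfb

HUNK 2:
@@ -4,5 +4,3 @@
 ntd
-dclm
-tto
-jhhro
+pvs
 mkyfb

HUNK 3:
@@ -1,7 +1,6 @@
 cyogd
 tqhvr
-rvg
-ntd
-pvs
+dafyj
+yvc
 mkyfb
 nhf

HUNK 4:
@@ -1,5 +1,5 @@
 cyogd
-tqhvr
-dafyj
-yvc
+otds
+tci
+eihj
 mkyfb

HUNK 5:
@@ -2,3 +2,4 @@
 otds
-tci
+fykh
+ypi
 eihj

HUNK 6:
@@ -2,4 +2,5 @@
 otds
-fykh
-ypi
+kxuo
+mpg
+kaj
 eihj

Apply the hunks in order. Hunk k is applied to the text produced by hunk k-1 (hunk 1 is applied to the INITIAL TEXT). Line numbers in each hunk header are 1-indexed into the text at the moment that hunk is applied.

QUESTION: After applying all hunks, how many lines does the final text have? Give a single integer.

Answer: 8

Derivation:
Hunk 1: at line 3 remove [swtib,lare] add [dclm,tto] -> 9 lines: cyogd tqhvr rvg ntd dclm tto jhhro mkyfb nhf
Hunk 2: at line 4 remove [dclm,tto,jhhro] add [pvs] -> 7 lines: cyogd tqhvr rvg ntd pvs mkyfb nhf
Hunk 3: at line 1 remove [rvg,ntd,pvs] add [dafyj,yvc] -> 6 lines: cyogd tqhvr dafyj yvc mkyfb nhf
Hunk 4: at line 1 remove [tqhvr,dafyj,yvc] add [otds,tci,eihj] -> 6 lines: cyogd otds tci eihj mkyfb nhf
Hunk 5: at line 2 remove [tci] add [fykh,ypi] -> 7 lines: cyogd otds fykh ypi eihj mkyfb nhf
Hunk 6: at line 2 remove [fykh,ypi] add [kxuo,mpg,kaj] -> 8 lines: cyogd otds kxuo mpg kaj eihj mkyfb nhf
Final line count: 8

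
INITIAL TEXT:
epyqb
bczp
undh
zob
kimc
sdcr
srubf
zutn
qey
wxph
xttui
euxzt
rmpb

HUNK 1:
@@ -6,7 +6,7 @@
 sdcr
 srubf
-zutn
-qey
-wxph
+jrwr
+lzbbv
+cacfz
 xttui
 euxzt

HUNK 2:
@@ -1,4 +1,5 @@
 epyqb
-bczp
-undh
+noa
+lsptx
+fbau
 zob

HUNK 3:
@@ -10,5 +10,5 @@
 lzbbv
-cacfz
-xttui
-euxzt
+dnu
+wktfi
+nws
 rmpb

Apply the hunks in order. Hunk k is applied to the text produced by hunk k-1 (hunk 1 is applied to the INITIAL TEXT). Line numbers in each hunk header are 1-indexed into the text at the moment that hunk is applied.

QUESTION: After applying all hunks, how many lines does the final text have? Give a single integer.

Hunk 1: at line 6 remove [zutn,qey,wxph] add [jrwr,lzbbv,cacfz] -> 13 lines: epyqb bczp undh zob kimc sdcr srubf jrwr lzbbv cacfz xttui euxzt rmpb
Hunk 2: at line 1 remove [bczp,undh] add [noa,lsptx,fbau] -> 14 lines: epyqb noa lsptx fbau zob kimc sdcr srubf jrwr lzbbv cacfz xttui euxzt rmpb
Hunk 3: at line 10 remove [cacfz,xttui,euxzt] add [dnu,wktfi,nws] -> 14 lines: epyqb noa lsptx fbau zob kimc sdcr srubf jrwr lzbbv dnu wktfi nws rmpb
Final line count: 14

Answer: 14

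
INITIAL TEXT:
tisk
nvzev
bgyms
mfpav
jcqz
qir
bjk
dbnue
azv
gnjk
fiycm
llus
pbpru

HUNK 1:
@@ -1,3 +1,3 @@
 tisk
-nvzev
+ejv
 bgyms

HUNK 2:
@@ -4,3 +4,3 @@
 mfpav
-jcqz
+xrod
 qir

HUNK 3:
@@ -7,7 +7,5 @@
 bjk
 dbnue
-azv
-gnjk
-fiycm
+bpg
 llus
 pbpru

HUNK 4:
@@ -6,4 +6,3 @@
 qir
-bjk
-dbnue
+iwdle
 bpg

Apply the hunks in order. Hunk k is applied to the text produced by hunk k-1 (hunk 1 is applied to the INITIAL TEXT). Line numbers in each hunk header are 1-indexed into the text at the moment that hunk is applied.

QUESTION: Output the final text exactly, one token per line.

Hunk 1: at line 1 remove [nvzev] add [ejv] -> 13 lines: tisk ejv bgyms mfpav jcqz qir bjk dbnue azv gnjk fiycm llus pbpru
Hunk 2: at line 4 remove [jcqz] add [xrod] -> 13 lines: tisk ejv bgyms mfpav xrod qir bjk dbnue azv gnjk fiycm llus pbpru
Hunk 3: at line 7 remove [azv,gnjk,fiycm] add [bpg] -> 11 lines: tisk ejv bgyms mfpav xrod qir bjk dbnue bpg llus pbpru
Hunk 4: at line 6 remove [bjk,dbnue] add [iwdle] -> 10 lines: tisk ejv bgyms mfpav xrod qir iwdle bpg llus pbpru

Answer: tisk
ejv
bgyms
mfpav
xrod
qir
iwdle
bpg
llus
pbpru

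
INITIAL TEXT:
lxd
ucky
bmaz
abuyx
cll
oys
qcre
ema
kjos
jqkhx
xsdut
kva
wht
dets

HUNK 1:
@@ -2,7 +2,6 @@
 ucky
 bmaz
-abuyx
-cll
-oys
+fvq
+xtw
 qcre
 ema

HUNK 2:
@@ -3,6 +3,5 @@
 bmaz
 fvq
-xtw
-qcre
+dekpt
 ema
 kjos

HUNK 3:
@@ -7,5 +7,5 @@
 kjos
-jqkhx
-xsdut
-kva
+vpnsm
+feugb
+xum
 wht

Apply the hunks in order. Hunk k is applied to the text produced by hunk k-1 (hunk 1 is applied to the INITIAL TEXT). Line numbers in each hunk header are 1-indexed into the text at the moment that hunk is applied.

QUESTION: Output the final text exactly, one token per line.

Answer: lxd
ucky
bmaz
fvq
dekpt
ema
kjos
vpnsm
feugb
xum
wht
dets

Derivation:
Hunk 1: at line 2 remove [abuyx,cll,oys] add [fvq,xtw] -> 13 lines: lxd ucky bmaz fvq xtw qcre ema kjos jqkhx xsdut kva wht dets
Hunk 2: at line 3 remove [xtw,qcre] add [dekpt] -> 12 lines: lxd ucky bmaz fvq dekpt ema kjos jqkhx xsdut kva wht dets
Hunk 3: at line 7 remove [jqkhx,xsdut,kva] add [vpnsm,feugb,xum] -> 12 lines: lxd ucky bmaz fvq dekpt ema kjos vpnsm feugb xum wht dets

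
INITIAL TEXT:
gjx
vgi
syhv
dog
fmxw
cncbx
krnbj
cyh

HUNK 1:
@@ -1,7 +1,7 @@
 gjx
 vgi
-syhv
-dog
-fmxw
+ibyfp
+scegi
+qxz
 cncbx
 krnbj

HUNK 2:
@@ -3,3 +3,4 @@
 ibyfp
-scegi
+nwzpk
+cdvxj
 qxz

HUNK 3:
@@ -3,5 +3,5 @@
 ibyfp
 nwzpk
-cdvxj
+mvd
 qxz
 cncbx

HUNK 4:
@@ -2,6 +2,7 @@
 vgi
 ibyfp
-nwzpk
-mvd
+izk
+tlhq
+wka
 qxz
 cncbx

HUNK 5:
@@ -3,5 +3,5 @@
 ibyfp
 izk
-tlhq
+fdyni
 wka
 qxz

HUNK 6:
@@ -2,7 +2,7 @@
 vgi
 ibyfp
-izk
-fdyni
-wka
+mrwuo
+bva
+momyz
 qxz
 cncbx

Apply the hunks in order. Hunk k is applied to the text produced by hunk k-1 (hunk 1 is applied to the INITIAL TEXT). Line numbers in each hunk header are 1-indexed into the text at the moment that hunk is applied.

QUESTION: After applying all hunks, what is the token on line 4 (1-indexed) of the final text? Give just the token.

Answer: mrwuo

Derivation:
Hunk 1: at line 1 remove [syhv,dog,fmxw] add [ibyfp,scegi,qxz] -> 8 lines: gjx vgi ibyfp scegi qxz cncbx krnbj cyh
Hunk 2: at line 3 remove [scegi] add [nwzpk,cdvxj] -> 9 lines: gjx vgi ibyfp nwzpk cdvxj qxz cncbx krnbj cyh
Hunk 3: at line 3 remove [cdvxj] add [mvd] -> 9 lines: gjx vgi ibyfp nwzpk mvd qxz cncbx krnbj cyh
Hunk 4: at line 2 remove [nwzpk,mvd] add [izk,tlhq,wka] -> 10 lines: gjx vgi ibyfp izk tlhq wka qxz cncbx krnbj cyh
Hunk 5: at line 3 remove [tlhq] add [fdyni] -> 10 lines: gjx vgi ibyfp izk fdyni wka qxz cncbx krnbj cyh
Hunk 6: at line 2 remove [izk,fdyni,wka] add [mrwuo,bva,momyz] -> 10 lines: gjx vgi ibyfp mrwuo bva momyz qxz cncbx krnbj cyh
Final line 4: mrwuo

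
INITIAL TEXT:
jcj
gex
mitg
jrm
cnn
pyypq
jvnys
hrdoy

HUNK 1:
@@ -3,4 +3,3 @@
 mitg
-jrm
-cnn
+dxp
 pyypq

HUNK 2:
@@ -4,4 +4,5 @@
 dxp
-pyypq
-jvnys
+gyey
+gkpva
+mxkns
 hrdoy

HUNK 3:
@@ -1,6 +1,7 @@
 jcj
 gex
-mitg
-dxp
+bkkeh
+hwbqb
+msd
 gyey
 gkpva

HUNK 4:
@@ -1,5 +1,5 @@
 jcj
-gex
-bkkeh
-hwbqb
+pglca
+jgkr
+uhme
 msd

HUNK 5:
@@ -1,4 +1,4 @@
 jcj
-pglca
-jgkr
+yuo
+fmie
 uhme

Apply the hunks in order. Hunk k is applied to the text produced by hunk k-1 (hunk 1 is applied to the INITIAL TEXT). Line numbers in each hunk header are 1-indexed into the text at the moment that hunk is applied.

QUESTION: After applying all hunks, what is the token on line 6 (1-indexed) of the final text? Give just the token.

Answer: gyey

Derivation:
Hunk 1: at line 3 remove [jrm,cnn] add [dxp] -> 7 lines: jcj gex mitg dxp pyypq jvnys hrdoy
Hunk 2: at line 4 remove [pyypq,jvnys] add [gyey,gkpva,mxkns] -> 8 lines: jcj gex mitg dxp gyey gkpva mxkns hrdoy
Hunk 3: at line 1 remove [mitg,dxp] add [bkkeh,hwbqb,msd] -> 9 lines: jcj gex bkkeh hwbqb msd gyey gkpva mxkns hrdoy
Hunk 4: at line 1 remove [gex,bkkeh,hwbqb] add [pglca,jgkr,uhme] -> 9 lines: jcj pglca jgkr uhme msd gyey gkpva mxkns hrdoy
Hunk 5: at line 1 remove [pglca,jgkr] add [yuo,fmie] -> 9 lines: jcj yuo fmie uhme msd gyey gkpva mxkns hrdoy
Final line 6: gyey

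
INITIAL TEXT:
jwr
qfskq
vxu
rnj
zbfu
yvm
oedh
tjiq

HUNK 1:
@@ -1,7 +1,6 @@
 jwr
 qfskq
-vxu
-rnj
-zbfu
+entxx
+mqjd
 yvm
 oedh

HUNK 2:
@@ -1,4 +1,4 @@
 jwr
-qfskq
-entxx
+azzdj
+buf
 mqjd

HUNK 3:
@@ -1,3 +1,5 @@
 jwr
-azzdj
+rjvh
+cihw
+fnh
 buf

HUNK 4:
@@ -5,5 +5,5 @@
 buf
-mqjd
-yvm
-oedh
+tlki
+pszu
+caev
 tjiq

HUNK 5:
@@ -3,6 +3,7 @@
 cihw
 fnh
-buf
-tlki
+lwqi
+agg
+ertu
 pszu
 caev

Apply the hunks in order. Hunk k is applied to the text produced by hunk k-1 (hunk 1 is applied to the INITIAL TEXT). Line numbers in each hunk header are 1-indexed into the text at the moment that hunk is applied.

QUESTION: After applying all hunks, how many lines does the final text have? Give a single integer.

Answer: 10

Derivation:
Hunk 1: at line 1 remove [vxu,rnj,zbfu] add [entxx,mqjd] -> 7 lines: jwr qfskq entxx mqjd yvm oedh tjiq
Hunk 2: at line 1 remove [qfskq,entxx] add [azzdj,buf] -> 7 lines: jwr azzdj buf mqjd yvm oedh tjiq
Hunk 3: at line 1 remove [azzdj] add [rjvh,cihw,fnh] -> 9 lines: jwr rjvh cihw fnh buf mqjd yvm oedh tjiq
Hunk 4: at line 5 remove [mqjd,yvm,oedh] add [tlki,pszu,caev] -> 9 lines: jwr rjvh cihw fnh buf tlki pszu caev tjiq
Hunk 5: at line 3 remove [buf,tlki] add [lwqi,agg,ertu] -> 10 lines: jwr rjvh cihw fnh lwqi agg ertu pszu caev tjiq
Final line count: 10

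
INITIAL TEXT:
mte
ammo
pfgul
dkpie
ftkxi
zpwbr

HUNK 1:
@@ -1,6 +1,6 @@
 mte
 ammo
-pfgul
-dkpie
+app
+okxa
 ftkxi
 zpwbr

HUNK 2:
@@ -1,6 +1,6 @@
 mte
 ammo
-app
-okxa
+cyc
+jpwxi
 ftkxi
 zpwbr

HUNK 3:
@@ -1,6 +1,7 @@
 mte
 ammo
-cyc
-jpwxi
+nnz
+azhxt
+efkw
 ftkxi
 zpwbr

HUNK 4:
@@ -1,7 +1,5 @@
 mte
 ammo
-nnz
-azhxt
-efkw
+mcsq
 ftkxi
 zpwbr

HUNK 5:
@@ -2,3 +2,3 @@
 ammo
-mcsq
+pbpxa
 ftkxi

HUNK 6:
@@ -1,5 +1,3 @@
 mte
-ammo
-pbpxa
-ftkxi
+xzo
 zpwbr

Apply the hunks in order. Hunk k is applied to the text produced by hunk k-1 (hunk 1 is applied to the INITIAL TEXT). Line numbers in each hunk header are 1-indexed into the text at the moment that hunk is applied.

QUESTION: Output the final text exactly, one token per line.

Answer: mte
xzo
zpwbr

Derivation:
Hunk 1: at line 1 remove [pfgul,dkpie] add [app,okxa] -> 6 lines: mte ammo app okxa ftkxi zpwbr
Hunk 2: at line 1 remove [app,okxa] add [cyc,jpwxi] -> 6 lines: mte ammo cyc jpwxi ftkxi zpwbr
Hunk 3: at line 1 remove [cyc,jpwxi] add [nnz,azhxt,efkw] -> 7 lines: mte ammo nnz azhxt efkw ftkxi zpwbr
Hunk 4: at line 1 remove [nnz,azhxt,efkw] add [mcsq] -> 5 lines: mte ammo mcsq ftkxi zpwbr
Hunk 5: at line 2 remove [mcsq] add [pbpxa] -> 5 lines: mte ammo pbpxa ftkxi zpwbr
Hunk 6: at line 1 remove [ammo,pbpxa,ftkxi] add [xzo] -> 3 lines: mte xzo zpwbr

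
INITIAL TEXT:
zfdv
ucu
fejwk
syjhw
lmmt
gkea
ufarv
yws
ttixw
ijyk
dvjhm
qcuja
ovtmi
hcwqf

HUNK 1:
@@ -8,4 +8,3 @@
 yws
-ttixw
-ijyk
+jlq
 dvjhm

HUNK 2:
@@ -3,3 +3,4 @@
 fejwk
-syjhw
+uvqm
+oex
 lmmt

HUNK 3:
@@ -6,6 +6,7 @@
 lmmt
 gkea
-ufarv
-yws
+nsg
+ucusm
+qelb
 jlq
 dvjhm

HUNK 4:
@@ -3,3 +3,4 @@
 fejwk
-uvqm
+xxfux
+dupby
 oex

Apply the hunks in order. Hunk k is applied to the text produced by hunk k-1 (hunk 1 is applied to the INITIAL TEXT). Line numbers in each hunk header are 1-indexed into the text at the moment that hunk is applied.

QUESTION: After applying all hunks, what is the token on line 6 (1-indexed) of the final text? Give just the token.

Hunk 1: at line 8 remove [ttixw,ijyk] add [jlq] -> 13 lines: zfdv ucu fejwk syjhw lmmt gkea ufarv yws jlq dvjhm qcuja ovtmi hcwqf
Hunk 2: at line 3 remove [syjhw] add [uvqm,oex] -> 14 lines: zfdv ucu fejwk uvqm oex lmmt gkea ufarv yws jlq dvjhm qcuja ovtmi hcwqf
Hunk 3: at line 6 remove [ufarv,yws] add [nsg,ucusm,qelb] -> 15 lines: zfdv ucu fejwk uvqm oex lmmt gkea nsg ucusm qelb jlq dvjhm qcuja ovtmi hcwqf
Hunk 4: at line 3 remove [uvqm] add [xxfux,dupby] -> 16 lines: zfdv ucu fejwk xxfux dupby oex lmmt gkea nsg ucusm qelb jlq dvjhm qcuja ovtmi hcwqf
Final line 6: oex

Answer: oex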